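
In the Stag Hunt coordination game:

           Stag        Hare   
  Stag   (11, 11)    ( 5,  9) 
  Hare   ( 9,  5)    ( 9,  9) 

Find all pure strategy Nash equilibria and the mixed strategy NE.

Pure NE: (Stag, Stag) and (Hare, Hare); Mixed NE: p = 0.6667, q = 0.6667

Work:
Check pure NE:
(Stag, Stag): (11, 11) - no unilateral deviation beneficial
(Hare, Hare): (9, 9) - no unilateral deviation beneficial
Mixed NE: P1 plays Stag with p = 0.6667, P2 plays Stag with q = 0.6667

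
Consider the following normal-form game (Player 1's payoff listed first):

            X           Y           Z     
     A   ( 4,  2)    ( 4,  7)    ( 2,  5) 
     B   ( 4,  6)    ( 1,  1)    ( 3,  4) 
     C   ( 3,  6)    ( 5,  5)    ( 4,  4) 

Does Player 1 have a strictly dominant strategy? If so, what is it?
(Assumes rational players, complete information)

No strictly dominant strategy exists for Player 1

Work:
A strategy strictly dominates another if it gives a strictly higher payoff against every opponent action. Compare each pair of P1's strategies column-by-column:
  A vs B: [4 vs 4, 4 vs 1, 2 vs 3] → A does not strictly dominate B (column X: 4 ≤ 4)
  A vs C: [4 vs 3, 4 vs 5, 2 vs 4] → A does not strictly dominate C (column Y: 4 ≤ 5)
  B vs A: [4 vs 4, 1 vs 4, 3 vs 2] → B does not strictly dominate A (column X: 4 ≤ 4)
  B vs C: [4 vs 3, 1 vs 5, 3 vs 4] → B does not strictly dominate C (column Y: 1 ≤ 5)
  C vs A: [3 vs 4, 5 vs 4, 4 vs 2] → C does not strictly dominate A (column X: 3 ≤ 4)
  C vs B: [3 vs 4, 5 vs 1, 4 vs 3] → C does not strictly dominate B (column X: 3 ≤ 4)
No single strategy strictly dominates all others → no strictly dominant strategy.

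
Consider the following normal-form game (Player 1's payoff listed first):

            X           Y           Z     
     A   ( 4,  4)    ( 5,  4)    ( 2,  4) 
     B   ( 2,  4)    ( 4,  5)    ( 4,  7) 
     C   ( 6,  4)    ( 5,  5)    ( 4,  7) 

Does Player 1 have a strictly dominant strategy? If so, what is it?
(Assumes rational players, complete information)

No strictly dominant strategy exists for Player 1

Work:
A strategy strictly dominates another if it gives a strictly higher payoff against every opponent action. Compare each pair of P1's strategies column-by-column:
  A vs B: [4 vs 2, 5 vs 4, 2 vs 4] → A does not strictly dominate B (column Z: 2 ≤ 4)
  A vs C: [4 vs 6, 5 vs 5, 2 vs 4] → A does not strictly dominate C (column X: 4 ≤ 6)
  B vs A: [2 vs 4, 4 vs 5, 4 vs 2] → B does not strictly dominate A (column X: 2 ≤ 4)
  B vs C: [2 vs 6, 4 vs 5, 4 vs 4] → B does not strictly dominate C (column X: 2 ≤ 6)
  C vs A: [6 vs 4, 5 vs 5, 4 vs 2] → C does not strictly dominate A (column Y: 5 ≤ 5)
  C vs B: [6 vs 2, 5 vs 4, 4 vs 4] → C does not strictly dominate B (column Z: 4 ≤ 4)
No single strategy strictly dominates all others → no strictly dominant strategy.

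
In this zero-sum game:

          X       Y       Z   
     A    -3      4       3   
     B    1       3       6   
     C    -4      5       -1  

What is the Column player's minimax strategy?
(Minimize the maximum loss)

Column should play X, value = 1

Work:
Column player minimizes Row's maximum payoff:
Column X: max payoff to Row = 1
Column Y: max payoff to Row = 5
Column Z: max payoff to Row = 6
Minimum is 1, achieved by column X.
Minimax strategy: X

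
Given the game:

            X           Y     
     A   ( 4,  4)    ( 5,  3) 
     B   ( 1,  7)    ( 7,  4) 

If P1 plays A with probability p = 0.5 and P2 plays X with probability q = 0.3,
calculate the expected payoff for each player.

E[P1] = 4.95, E[P2] = 4.1

Work:
E[P1] = p·q·π₁(A,X) + p·(1-q)·π₁(A,Y) + (1-p)·q·π₁(B,X) + (1-p)·(1-q)·π₁(B,Y)
= 0.5·0.3·4 + 0.5·0.7·5 + 0.5·0.3·1 + 0.5·0.7·7
= 4.95

E[P2] = 4.1 (similar calculation)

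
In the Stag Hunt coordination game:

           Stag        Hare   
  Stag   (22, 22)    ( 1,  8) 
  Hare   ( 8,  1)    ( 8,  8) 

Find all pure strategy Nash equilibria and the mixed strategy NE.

Pure NE: (Stag, Stag) and (Hare, Hare); Mixed NE: p = 0.3333, q = 0.3333

Work:
Check pure NE:
(Stag, Stag): (22, 22) - no unilateral deviation beneficial
(Hare, Hare): (8, 8) - no unilateral deviation beneficial
Mixed NE: P1 plays Stag with p = 0.3333, P2 plays Stag with q = 0.3333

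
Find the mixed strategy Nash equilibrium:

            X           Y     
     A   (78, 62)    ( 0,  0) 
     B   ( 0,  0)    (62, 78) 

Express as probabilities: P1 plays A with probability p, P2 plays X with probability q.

p = 0.5571, q = 0.4429

Work:
Find probabilities that make opponent indifferent:
P2 chooses q to make P1 indifferent between A and B
P1 chooses p to make P2 indifferent between X and Y
Mixed NE: P1 plays (A: 0.5571, B: 0.4429), P2 plays (X: 0.4429, Y: 0.5571)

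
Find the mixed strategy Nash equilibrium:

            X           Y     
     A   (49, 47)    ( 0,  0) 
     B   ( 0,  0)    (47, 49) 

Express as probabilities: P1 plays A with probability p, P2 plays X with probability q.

p = 0.5104, q = 0.4896

Work:
Find probabilities that make opponent indifferent:
P2 chooses q to make P1 indifferent between A and B
P1 chooses p to make P2 indifferent between X and Y
Mixed NE: P1 plays (A: 0.5104, B: 0.4896), P2 plays (X: 0.4896, Y: 0.5104)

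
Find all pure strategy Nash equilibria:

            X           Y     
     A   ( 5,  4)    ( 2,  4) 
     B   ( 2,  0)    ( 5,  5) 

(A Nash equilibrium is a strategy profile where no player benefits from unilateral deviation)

Nash equilibrium: (A, X), (B, Y)

Work:
Best responses:
  P1 vs X: payoffs [5, 2] → best response A (payoff 5)
  P1 vs Y: payoffs [2, 5] → best response B (payoff 5)
  P2 vs A: payoffs [4, 4] → best response X/Y (payoff 4)
  P2 vs B: payoffs [0, 5] → best response Y (payoff 5)
Mutual best responses: (A,X), (B,Y) → Nash equilibria.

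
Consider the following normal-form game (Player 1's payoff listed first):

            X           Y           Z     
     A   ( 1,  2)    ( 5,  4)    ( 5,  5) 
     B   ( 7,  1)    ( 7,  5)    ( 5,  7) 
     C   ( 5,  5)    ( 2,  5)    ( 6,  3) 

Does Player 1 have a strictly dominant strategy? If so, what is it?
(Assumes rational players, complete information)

No strictly dominant strategy exists for Player 1

Work:
A strategy strictly dominates another if it gives a strictly higher payoff against every opponent action. Compare each pair of P1's strategies column-by-column:
  A vs B: [1 vs 7, 5 vs 7, 5 vs 5] → A does not strictly dominate B (column X: 1 ≤ 7)
  A vs C: [1 vs 5, 5 vs 2, 5 vs 6] → A does not strictly dominate C (column X: 1 ≤ 5)
  B vs A: [7 vs 1, 7 vs 5, 5 vs 5] → B does not strictly dominate A (column Z: 5 ≤ 5)
  B vs C: [7 vs 5, 7 vs 2, 5 vs 6] → B does not strictly dominate C (column Z: 5 ≤ 6)
  C vs A: [5 vs 1, 2 vs 5, 6 vs 5] → C does not strictly dominate A (column Y: 2 ≤ 5)
  C vs B: [5 vs 7, 2 vs 7, 6 vs 5] → C does not strictly dominate B (column X: 5 ≤ 7)
No single strategy strictly dominates all others → no strictly dominant strategy.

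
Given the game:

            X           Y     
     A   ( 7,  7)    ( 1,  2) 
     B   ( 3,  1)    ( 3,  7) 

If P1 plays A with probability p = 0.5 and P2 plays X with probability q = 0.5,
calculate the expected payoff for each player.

E[P1] = 3.5, E[P2] = 4.25

Work:
E[P1] = p·q·π₁(A,X) + p·(1-q)·π₁(A,Y) + (1-p)·q·π₁(B,X) + (1-p)·(1-q)·π₁(B,Y)
= 0.5·0.5·7 + 0.5·0.5·1 + 0.5·0.5·3 + 0.5·0.5·3
= 3.5

E[P2] = 4.25 (similar calculation)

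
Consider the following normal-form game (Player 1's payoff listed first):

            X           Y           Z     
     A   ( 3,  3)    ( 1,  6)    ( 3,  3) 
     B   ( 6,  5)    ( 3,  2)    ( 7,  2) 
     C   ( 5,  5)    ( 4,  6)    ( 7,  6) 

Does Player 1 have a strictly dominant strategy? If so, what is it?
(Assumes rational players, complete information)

No strictly dominant strategy exists for Player 1

Work:
A strategy strictly dominates another if it gives a strictly higher payoff against every opponent action. Compare each pair of P1's strategies column-by-column:
  A vs B: [3 vs 6, 1 vs 3, 3 vs 7] → A does not strictly dominate B (column X: 3 ≤ 6)
  A vs C: [3 vs 5, 1 vs 4, 3 vs 7] → A does not strictly dominate C (column X: 3 ≤ 5)
  B vs A: [6 vs 3, 3 vs 1, 7 vs 3] → B strictly dominates A
  B vs C: [6 vs 5, 3 vs 4, 7 vs 7] → B does not strictly dominate C (column Y: 3 ≤ 4)
  C vs A: [5 vs 3, 4 vs 1, 7 vs 3] → C strictly dominates A
  C vs B: [5 vs 6, 4 vs 3, 7 vs 7] → C does not strictly dominate B (column X: 5 ≤ 6)
No single strategy strictly dominates all others → no strictly dominant strategy.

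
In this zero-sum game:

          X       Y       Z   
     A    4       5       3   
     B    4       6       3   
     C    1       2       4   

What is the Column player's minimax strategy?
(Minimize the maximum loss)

Column should play X or Z (all achieve the minimum), value = 4

Work:
Column player minimizes Row's maximum payoff:
Column X: max payoff to Row = 4
Column Y: max payoff to Row = 6
Column Z: max payoff to Row = 4
Minimum is 4, achieved by columns X, Z (tied).
Each of X or Z is a minimax strategy.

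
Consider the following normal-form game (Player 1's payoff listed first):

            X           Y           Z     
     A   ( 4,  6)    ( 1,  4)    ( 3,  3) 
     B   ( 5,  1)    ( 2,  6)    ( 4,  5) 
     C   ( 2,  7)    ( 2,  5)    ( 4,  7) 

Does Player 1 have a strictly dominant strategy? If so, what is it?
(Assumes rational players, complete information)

No strictly dominant strategy exists for Player 1

Work:
A strategy strictly dominates another if it gives a strictly higher payoff against every opponent action. Compare each pair of P1's strategies column-by-column:
  A vs B: [4 vs 5, 1 vs 2, 3 vs 4] → A does not strictly dominate B (column X: 4 ≤ 5)
  A vs C: [4 vs 2, 1 vs 2, 3 vs 4] → A does not strictly dominate C (column Y: 1 ≤ 2)
  B vs A: [5 vs 4, 2 vs 1, 4 vs 3] → B strictly dominates A
  B vs C: [5 vs 2, 2 vs 2, 4 vs 4] → B does not strictly dominate C (column Y: 2 ≤ 2)
  C vs A: [2 vs 4, 2 vs 1, 4 vs 3] → C does not strictly dominate A (column X: 2 ≤ 4)
  C vs B: [2 vs 5, 2 vs 2, 4 vs 4] → C does not strictly dominate B (column X: 2 ≤ 5)
No single strategy strictly dominates all others → no strictly dominant strategy.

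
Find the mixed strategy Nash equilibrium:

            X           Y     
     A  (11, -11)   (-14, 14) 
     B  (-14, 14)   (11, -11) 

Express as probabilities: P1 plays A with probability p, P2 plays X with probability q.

p = 0.5, q = 0.5

Work:
Find probabilities that make opponent indifferent:
P2 chooses q to make P1 indifferent between A and B
P1 chooses p to make P2 indifferent between X and Y
Mixed NE: P1 plays (A: 0.5, B: 0.5), P2 plays (X: 0.5, Y: 0.5)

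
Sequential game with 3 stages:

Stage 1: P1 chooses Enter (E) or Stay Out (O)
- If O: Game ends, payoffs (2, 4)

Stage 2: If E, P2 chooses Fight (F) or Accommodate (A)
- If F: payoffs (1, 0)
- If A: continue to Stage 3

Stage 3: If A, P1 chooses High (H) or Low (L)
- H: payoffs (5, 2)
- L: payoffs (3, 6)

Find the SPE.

SPE: (E, A, H); Outcome (5, 2)

Work:
Stage 3: P1 chooses H (5 vs 3)
Stage 2: P2: F->0, A->2 (anticipating H). Choose A
Stage 1: P1: O->2, E->5 (anticipating A, H). Choose E
SPE path: E -> A -> H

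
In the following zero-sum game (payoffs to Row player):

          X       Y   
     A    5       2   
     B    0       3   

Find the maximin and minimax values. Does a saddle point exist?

Maximin = 2, Minimax = 3, Saddle: False

Work:
Row minimums: [2, 0] → maximin = 2
Column maximums: [5, 3] → minimax = 3
No saddle point (maximin ≠ minimax). Mixed strategy needed.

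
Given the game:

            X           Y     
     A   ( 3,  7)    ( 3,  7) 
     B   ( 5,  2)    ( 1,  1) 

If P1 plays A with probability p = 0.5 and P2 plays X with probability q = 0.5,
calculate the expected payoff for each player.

E[P1] = 3.0, E[P2] = 4.25

Work:
E[P1] = p·q·π₁(A,X) + p·(1-q)·π₁(A,Y) + (1-p)·q·π₁(B,X) + (1-p)·(1-q)·π₁(B,Y)
= 0.5·0.5·3 + 0.5·0.5·3 + 0.5·0.5·5 + 0.5·0.5·1
= 3.0

E[P2] = 4.25 (similar calculation)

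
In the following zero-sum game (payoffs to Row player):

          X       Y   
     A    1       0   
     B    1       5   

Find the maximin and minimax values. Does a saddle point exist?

Maximin = 1, Minimax = 1, Saddle: True

Work:
Row minimums: [0, 1] → maximin = 1
Column maximums: [1, 5] → minimax = 1
Saddle point exists! Game value = 1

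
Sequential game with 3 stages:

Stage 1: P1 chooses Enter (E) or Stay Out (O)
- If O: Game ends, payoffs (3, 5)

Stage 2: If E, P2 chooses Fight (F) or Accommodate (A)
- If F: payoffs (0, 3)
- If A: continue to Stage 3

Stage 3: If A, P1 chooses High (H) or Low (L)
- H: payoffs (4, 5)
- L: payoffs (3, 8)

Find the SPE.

SPE: (E, A, H); Outcome (4, 5)

Work:
Stage 3: P1 chooses H (4 vs 3)
Stage 2: P2: F->3, A->5 (anticipating H). Choose A
Stage 1: P1: O->3, E->4 (anticipating A, H). Choose E
SPE path: E -> A -> H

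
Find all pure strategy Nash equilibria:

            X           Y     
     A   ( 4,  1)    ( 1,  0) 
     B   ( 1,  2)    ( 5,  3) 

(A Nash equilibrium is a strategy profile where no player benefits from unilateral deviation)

Nash equilibrium: (A, X), (B, Y)

Work:
Best responses:
  P1 vs X: payoffs [4, 1] → best response A (payoff 4)
  P1 vs Y: payoffs [1, 5] → best response B (payoff 5)
  P2 vs A: payoffs [1, 0] → best response X (payoff 1)
  P2 vs B: payoffs [2, 3] → best response Y (payoff 3)
Mutual best responses: (A,X), (B,Y) → Nash equilibria.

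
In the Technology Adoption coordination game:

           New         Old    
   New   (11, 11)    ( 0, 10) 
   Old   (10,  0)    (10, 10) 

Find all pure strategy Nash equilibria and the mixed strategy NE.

Pure NE: (New, New) and (Old, Old); Mixed NE: p = 0.9091, q = 0.9091

Work:
Check pure NE:
(New, New): (11, 11) - no unilateral deviation beneficial
(Old, Old): (10, 10) - no unilateral deviation beneficial
Mixed NE: P1 plays New with p = 0.9091, P2 plays New with q = 0.9091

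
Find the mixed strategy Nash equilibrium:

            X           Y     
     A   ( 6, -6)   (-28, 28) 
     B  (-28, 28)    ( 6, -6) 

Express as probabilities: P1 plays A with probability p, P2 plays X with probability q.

p = 0.5, q = 0.5

Work:
Find probabilities that make opponent indifferent:
P2 chooses q to make P1 indifferent between A and B
P1 chooses p to make P2 indifferent between X and Y
Mixed NE: P1 plays (A: 0.5, B: 0.5), P2 plays (X: 0.5, Y: 0.5)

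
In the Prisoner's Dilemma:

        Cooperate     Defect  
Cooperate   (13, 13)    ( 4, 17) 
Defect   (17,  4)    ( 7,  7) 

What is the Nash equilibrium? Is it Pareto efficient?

(Defect, Defect) is NE; not Pareto efficient

Work:
Defect dominates Cooperate for both players:
If P2 cooperates: Defect (17) > Cooperate (13)
If P2 defects: Defect (7) > Cooperate (4)
NE: (Defect, Defect) with payoff (7, 7)
But (Cooperate, Cooperate) = (13, 13) Pareto dominates (7, 7)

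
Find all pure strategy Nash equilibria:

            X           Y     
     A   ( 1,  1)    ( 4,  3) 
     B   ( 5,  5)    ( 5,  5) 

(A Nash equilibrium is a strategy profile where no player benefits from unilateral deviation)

Nash equilibrium: (B, X), (B, Y)

Work:
Best responses:
  P1 vs X: payoffs [1, 5] → best response B (payoff 5)
  P1 vs Y: payoffs [4, 5] → best response B (payoff 5)
  P2 vs A: payoffs [1, 3] → best response Y (payoff 3)
  P2 vs B: payoffs [5, 5] → best response X/Y (payoff 5)
Mutual best responses: (B,X), (B,Y) → Nash equilibria.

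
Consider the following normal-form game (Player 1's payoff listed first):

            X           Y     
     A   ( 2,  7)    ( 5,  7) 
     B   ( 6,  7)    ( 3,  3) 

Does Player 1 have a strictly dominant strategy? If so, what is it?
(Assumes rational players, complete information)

No strictly dominant strategy exists for Player 1

Work:
A strategy strictly dominates another if it gives a strictly higher payoff against every opponent action. Compare each pair of P1's strategies column-by-column:
  A vs B: [2 vs 6, 5 vs 3] → A does not strictly dominate B (column X: 2 ≤ 6)
  B vs A: [6 vs 2, 3 vs 5] → B does not strictly dominate A (column Y: 3 ≤ 5)
No single strategy strictly dominates all others → no strictly dominant strategy.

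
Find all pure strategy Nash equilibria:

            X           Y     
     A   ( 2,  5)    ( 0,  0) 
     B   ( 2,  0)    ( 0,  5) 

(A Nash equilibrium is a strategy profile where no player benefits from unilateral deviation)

Nash equilibrium: (A, X), (B, Y)

Work:
Best responses:
  P1 vs X: payoffs [2, 2] → best response A/B (payoff 2)
  P1 vs Y: payoffs [0, 0] → best response A/B (payoff 0)
  P2 vs A: payoffs [5, 0] → best response X (payoff 5)
  P2 vs B: payoffs [0, 5] → best response Y (payoff 5)
Mutual best responses: (A,X), (B,Y) → Nash equilibria.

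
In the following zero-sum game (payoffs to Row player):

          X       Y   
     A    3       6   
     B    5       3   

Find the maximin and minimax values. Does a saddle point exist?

Maximin = 3, Minimax = 5, Saddle: False

Work:
Row minimums: [3, 3] → maximin = 3
Column maximums: [5, 6] → minimax = 5
No saddle point (maximin ≠ minimax). Mixed strategy needed.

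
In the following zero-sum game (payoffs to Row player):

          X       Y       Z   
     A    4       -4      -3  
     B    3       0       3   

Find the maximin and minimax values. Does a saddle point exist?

Maximin = 0, Minimax = 0, Saddle: True

Work:
Row minimums: [-4, 0] → maximin = 0
Column maximums: [4, 0, 3] → minimax = 0
Saddle point exists! Game value = 0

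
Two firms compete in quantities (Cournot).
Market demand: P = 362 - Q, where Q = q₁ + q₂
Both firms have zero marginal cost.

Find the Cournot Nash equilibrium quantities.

q₁* = q₂* = 120.67; P* = 120.67

Work:
Profit: π_i = P·q_i = (a - q_i - q_j)·q_i
FOC: ∂π_i/∂q_i = a - 2q_i - q_j = 0
Reaction function: q_i = (362 - q_j)/2
Symmetry: q* = 362/3 = 120.67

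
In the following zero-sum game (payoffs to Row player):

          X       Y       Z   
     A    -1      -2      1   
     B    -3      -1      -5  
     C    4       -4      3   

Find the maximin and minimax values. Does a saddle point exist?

Maximin = -2, Minimax = -1, Saddle: False

Work:
Row minimums: [-2, -5, -4] → maximin = -2
Column maximums: [4, -1, 3] → minimax = -1
No saddle point (maximin ≠ minimax). Mixed strategy needed.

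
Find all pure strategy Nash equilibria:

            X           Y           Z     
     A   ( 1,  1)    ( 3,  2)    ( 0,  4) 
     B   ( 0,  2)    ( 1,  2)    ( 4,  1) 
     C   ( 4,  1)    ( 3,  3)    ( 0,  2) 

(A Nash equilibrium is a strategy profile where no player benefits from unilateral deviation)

Nash equilibrium: (C, Y)

Work:
Best responses:
  P1 vs X: payoffs [1, 0, 4] → best response C (payoff 4)
  P1 vs Y: payoffs [3, 1, 3] → best response A/C (payoff 3)
  P1 vs Z: payoffs [0, 4, 0] → best response B (payoff 4)
  P2 vs A: payoffs [1, 2, 4] → best response Z (payoff 4)
  P2 vs B: payoffs [2, 2, 1] → best response X/Y (payoff 2)
  P2 vs C: payoffs [1, 3, 2] → best response Y (payoff 3)
Mutual best responses: (C,Y) → Nash equilibria.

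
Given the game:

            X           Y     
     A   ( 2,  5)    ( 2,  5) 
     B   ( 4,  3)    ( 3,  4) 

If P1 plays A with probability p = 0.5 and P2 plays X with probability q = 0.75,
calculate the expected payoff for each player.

E[P1] = 2.875, E[P2] = 4.125

Work:
E[P1] = p·q·π₁(A,X) + p·(1-q)·π₁(A,Y) + (1-p)·q·π₁(B,X) + (1-p)·(1-q)·π₁(B,Y)
= 0.5·0.75·2 + 0.5·0.25·2 + 0.5·0.75·4 + 0.5·0.25·3
= 2.875

E[P2] = 4.125 (similar calculation)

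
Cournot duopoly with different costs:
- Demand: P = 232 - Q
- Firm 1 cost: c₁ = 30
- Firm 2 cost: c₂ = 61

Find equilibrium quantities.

q₁* = 77.67, q₂* = 46.67

Work:
Reaction: q₁ = (232 - 30 - q₂)/2
Reaction: q₂ = (232 - 61 - q₁)/2
Solve simultaneously:
q₁* = (232 - 2×30 + 61)/3 = 77.67
q₂* = (232 - 2×61 + 30)/3 = 46.67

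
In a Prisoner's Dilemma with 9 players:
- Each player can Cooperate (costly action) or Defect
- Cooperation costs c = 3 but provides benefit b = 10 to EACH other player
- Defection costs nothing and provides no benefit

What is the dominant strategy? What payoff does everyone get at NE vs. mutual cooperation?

Dominant: Defect; NE payoff = 0; Coop payoff = 77

Work:
Defect dominates (saves cost c = 3, benefit to others is external)
NE: All defect → everyone gets 0
If all cooperate: each receives (8)×10 - 3 = 77
Social dilemma: 77 > 0 but NE gives 0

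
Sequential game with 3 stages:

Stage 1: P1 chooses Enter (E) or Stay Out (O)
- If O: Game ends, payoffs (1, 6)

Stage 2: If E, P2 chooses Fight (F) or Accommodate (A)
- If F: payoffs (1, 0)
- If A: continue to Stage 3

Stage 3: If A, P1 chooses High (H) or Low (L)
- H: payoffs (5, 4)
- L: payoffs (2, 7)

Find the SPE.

SPE: (E, A, H); Outcome (5, 4)

Work:
Stage 3: P1 chooses H (5 vs 2)
Stage 2: P2: F->0, A->4 (anticipating H). Choose A
Stage 1: P1: O->1, E->5 (anticipating A, H). Choose E
SPE path: E -> A -> H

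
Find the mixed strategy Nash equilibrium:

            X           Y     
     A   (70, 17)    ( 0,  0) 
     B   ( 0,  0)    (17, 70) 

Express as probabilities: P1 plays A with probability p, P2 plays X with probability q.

p = 0.8046, q = 0.1954

Work:
Find probabilities that make opponent indifferent:
P2 chooses q to make P1 indifferent between A and B
P1 chooses p to make P2 indifferent between X and Y
Mixed NE: P1 plays (A: 0.8046, B: 0.1954), P2 plays (X: 0.1954, Y: 0.8046)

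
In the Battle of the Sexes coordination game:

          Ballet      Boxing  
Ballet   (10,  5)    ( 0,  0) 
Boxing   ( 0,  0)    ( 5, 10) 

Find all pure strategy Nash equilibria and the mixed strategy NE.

Pure NE: (Ballet, Ballet) and (Boxing, Boxing); Mixed NE: p = 0.6667, q = 0.3333

Work:
Check pure NE:
(Ballet, Ballet): (10, 5) - no unilateral deviation beneficial
(Boxing, Boxing): (5, 10) - no unilateral deviation beneficial
Mixed NE: P1 plays Ballet with p = 0.6667, P2 plays Ballet with q = 0.3333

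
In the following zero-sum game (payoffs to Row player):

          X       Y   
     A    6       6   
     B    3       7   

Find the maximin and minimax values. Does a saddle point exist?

Maximin = 6, Minimax = 6, Saddle: True

Work:
Row minimums: [6, 3] → maximin = 6
Column maximums: [6, 7] → minimax = 6
Saddle point exists! Game value = 6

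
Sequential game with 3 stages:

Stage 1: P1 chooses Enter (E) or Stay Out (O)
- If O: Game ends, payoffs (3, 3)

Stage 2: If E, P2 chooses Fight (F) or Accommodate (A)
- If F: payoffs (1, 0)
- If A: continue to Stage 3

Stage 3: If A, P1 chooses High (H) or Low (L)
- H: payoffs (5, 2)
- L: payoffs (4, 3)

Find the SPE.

SPE: (E, A, H); Outcome (5, 2)

Work:
Stage 3: P1 chooses H (5 vs 4)
Stage 2: P2: F->0, A->2 (anticipating H). Choose A
Stage 1: P1: O->3, E->5 (anticipating A, H). Choose E
SPE path: E -> A -> H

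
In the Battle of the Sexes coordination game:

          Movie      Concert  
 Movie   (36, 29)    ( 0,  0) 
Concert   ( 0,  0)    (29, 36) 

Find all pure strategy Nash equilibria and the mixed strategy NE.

Pure NE: (Movie, Movie) and (Concert, Concert); Mixed NE: p = 0.5538, q = 0.4462

Work:
Check pure NE:
(Movie, Movie): (36, 29) - no unilateral deviation beneficial
(Concert, Concert): (29, 36) - no unilateral deviation beneficial
Mixed NE: P1 plays Movie with p = 0.5538, P2 plays Movie with q = 0.4462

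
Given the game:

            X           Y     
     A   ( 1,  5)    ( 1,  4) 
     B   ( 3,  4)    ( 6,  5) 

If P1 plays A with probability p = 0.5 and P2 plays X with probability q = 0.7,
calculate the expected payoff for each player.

E[P1] = 2.45, E[P2] = 4.5

Work:
E[P1] = p·q·π₁(A,X) + p·(1-q)·π₁(A,Y) + (1-p)·q·π₁(B,X) + (1-p)·(1-q)·π₁(B,Y)
= 0.5·0.7·1 + 0.5·0.3·1 + 0.5·0.7·3 + 0.5·0.3·6
= 2.45

E[P2] = 4.5 (similar calculation)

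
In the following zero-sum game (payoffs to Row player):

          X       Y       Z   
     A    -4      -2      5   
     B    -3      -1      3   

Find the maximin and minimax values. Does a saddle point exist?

Maximin = -3, Minimax = -3, Saddle: True

Work:
Row minimums: [-4, -3] → maximin = -3
Column maximums: [-3, -1, 5] → minimax = -3
Saddle point exists! Game value = -3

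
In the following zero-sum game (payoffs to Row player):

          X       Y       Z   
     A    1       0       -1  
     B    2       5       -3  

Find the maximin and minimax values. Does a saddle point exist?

Maximin = -1, Minimax = -1, Saddle: True

Work:
Row minimums: [-1, -3] → maximin = -1
Column maximums: [2, 5, -1] → minimax = -1
Saddle point exists! Game value = -1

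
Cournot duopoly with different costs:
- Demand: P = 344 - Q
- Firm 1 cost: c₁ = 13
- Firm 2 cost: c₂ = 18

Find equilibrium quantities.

q₁* = 112.0, q₂* = 107.0

Work:
Reaction: q₁ = (344 - 13 - q₂)/2
Reaction: q₂ = (344 - 18 - q₁)/2
Solve simultaneously:
q₁* = (344 - 2×13 + 18)/3 = 112.0
q₂* = (344 - 2×18 + 13)/3 = 107.0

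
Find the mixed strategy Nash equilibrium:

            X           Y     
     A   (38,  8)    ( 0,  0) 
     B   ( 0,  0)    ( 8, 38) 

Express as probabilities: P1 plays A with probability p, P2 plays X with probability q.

p = 0.8261, q = 0.1739

Work:
Find probabilities that make opponent indifferent:
P2 chooses q to make P1 indifferent between A and B
P1 chooses p to make P2 indifferent between X and Y
Mixed NE: P1 plays (A: 0.8261, B: 0.1739), P2 plays (X: 0.1739, Y: 0.8261)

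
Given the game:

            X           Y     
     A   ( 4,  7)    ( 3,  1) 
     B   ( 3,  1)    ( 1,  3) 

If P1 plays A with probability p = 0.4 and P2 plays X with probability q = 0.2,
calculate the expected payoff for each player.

E[P1] = 2.12, E[P2] = 2.44

Work:
E[P1] = p·q·π₁(A,X) + p·(1-q)·π₁(A,Y) + (1-p)·q·π₁(B,X) + (1-p)·(1-q)·π₁(B,Y)
= 0.4·0.2·4 + 0.4·0.8·3 + 0.6·0.2·3 + 0.6·0.8·1
= 2.12

E[P2] = 2.44 (similar calculation)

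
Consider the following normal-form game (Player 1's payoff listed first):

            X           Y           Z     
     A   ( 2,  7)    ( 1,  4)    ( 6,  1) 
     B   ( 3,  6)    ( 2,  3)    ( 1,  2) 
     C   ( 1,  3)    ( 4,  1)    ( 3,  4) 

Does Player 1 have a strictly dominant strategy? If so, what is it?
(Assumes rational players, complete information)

No strictly dominant strategy exists for Player 1

Work:
A strategy strictly dominates another if it gives a strictly higher payoff against every opponent action. Compare each pair of P1's strategies column-by-column:
  A vs B: [2 vs 3, 1 vs 2, 6 vs 1] → A does not strictly dominate B (column X: 2 ≤ 3)
  A vs C: [2 vs 1, 1 vs 4, 6 vs 3] → A does not strictly dominate C (column Y: 1 ≤ 4)
  B vs A: [3 vs 2, 2 vs 1, 1 vs 6] → B does not strictly dominate A (column Z: 1 ≤ 6)
  B vs C: [3 vs 1, 2 vs 4, 1 vs 3] → B does not strictly dominate C (column Y: 2 ≤ 4)
  C vs A: [1 vs 2, 4 vs 1, 3 vs 6] → C does not strictly dominate A (column X: 1 ≤ 2)
  C vs B: [1 vs 3, 4 vs 2, 3 vs 1] → C does not strictly dominate B (column X: 1 ≤ 3)
No single strategy strictly dominates all others → no strictly dominant strategy.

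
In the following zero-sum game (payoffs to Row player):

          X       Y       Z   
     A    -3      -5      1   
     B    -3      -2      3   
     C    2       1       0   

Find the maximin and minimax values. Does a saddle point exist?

Maximin = 0, Minimax = 1, Saddle: False

Work:
Row minimums: [-5, -3, 0] → maximin = 0
Column maximums: [2, 1, 3] → minimax = 1
No saddle point (maximin ≠ minimax). Mixed strategy needed.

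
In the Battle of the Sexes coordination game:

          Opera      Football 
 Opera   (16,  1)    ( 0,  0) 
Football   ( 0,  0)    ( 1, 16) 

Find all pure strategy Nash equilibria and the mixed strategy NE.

Pure NE: (Opera, Opera) and (Football, Football); Mixed NE: p = 0.9412, q = 0.0588

Work:
Check pure NE:
(Opera, Opera): (16, 1) - no unilateral deviation beneficial
(Football, Football): (1, 16) - no unilateral deviation beneficial
Mixed NE: P1 plays Opera with p = 0.9412, P2 plays Opera with q = 0.0588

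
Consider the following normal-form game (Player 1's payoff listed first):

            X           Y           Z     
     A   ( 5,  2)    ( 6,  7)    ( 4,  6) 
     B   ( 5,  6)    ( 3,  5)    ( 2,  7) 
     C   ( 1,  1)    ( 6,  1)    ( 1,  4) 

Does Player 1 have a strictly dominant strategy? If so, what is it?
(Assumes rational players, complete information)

No strictly dominant strategy exists for Player 1

Work:
A strategy strictly dominates another if it gives a strictly higher payoff against every opponent action. Compare each pair of P1's strategies column-by-column:
  A vs B: [5 vs 5, 6 vs 3, 4 vs 2] → A does not strictly dominate B (column X: 5 ≤ 5)
  A vs C: [5 vs 1, 6 vs 6, 4 vs 1] → A does not strictly dominate C (column Y: 6 ≤ 6)
  B vs A: [5 vs 5, 3 vs 6, 2 vs 4] → B does not strictly dominate A (column X: 5 ≤ 5)
  B vs C: [5 vs 1, 3 vs 6, 2 vs 1] → B does not strictly dominate C (column Y: 3 ≤ 6)
  C vs A: [1 vs 5, 6 vs 6, 1 vs 4] → C does not strictly dominate A (column X: 1 ≤ 5)
  C vs B: [1 vs 5, 6 vs 3, 1 vs 2] → C does not strictly dominate B (column X: 1 ≤ 5)
No single strategy strictly dominates all others → no strictly dominant strategy.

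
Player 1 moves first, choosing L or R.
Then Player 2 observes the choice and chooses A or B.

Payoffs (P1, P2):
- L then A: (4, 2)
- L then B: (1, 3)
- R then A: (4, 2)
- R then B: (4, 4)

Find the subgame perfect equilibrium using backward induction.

P1 plays R, P2 plays B after L and B after R; Payoff (4, 4)

Work:
Backward induction:
After L: P2 chooses B → P1 gets 1
After R: P2 chooses B → P1 gets 4
P1 chooses R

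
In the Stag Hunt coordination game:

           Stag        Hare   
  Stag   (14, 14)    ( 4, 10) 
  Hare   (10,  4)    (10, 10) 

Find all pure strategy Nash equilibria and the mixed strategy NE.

Pure NE: (Stag, Stag) and (Hare, Hare); Mixed NE: p = 0.6, q = 0.6

Work:
Check pure NE:
(Stag, Stag): (14, 14) - no unilateral deviation beneficial
(Hare, Hare): (10, 10) - no unilateral deviation beneficial
Mixed NE: P1 plays Stag with p = 0.6, P2 plays Stag with q = 0.6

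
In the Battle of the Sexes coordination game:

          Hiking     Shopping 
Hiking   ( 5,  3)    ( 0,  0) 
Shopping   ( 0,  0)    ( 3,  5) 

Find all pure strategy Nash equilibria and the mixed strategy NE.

Pure NE: (Hiking, Hiking) and (Shopping, Shopping); Mixed NE: p = 0.625, q = 0.375

Work:
Check pure NE:
(Hiking, Hiking): (5, 3) - no unilateral deviation beneficial
(Shopping, Shopping): (3, 5) - no unilateral deviation beneficial
Mixed NE: P1 plays Hiking with p = 0.625, P2 plays Hiking with q = 0.375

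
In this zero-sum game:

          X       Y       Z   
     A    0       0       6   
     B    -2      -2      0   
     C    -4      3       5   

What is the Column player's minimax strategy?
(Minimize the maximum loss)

Column should play X, value = 0

Work:
Column player minimizes Row's maximum payoff:
Column X: max payoff to Row = 0
Column Y: max payoff to Row = 3
Column Z: max payoff to Row = 6
Minimum is 0, achieved by column X.
Minimax strategy: X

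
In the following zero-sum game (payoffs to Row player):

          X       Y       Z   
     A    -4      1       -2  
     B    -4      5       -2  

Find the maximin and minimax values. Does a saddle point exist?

Maximin = -4, Minimax = -4, Saddle: True

Work:
Row minimums: [-4, -4] → maximin = -4
Column maximums: [-4, 5, -2] → minimax = -4
Saddle point exists! Game value = -4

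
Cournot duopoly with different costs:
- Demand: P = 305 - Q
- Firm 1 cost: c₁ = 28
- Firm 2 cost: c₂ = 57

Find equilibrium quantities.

q₁* = 102.0, q₂* = 73.0

Work:
Reaction: q₁ = (305 - 28 - q₂)/2
Reaction: q₂ = (305 - 57 - q₁)/2
Solve simultaneously:
q₁* = (305 - 2×28 + 57)/3 = 102.0
q₂* = (305 - 2×57 + 28)/3 = 73.0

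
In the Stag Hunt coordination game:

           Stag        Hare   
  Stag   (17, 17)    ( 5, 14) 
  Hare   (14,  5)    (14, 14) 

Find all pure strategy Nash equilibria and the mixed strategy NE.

Pure NE: (Stag, Stag) and (Hare, Hare); Mixed NE: p = 0.75, q = 0.75

Work:
Check pure NE:
(Stag, Stag): (17, 17) - no unilateral deviation beneficial
(Hare, Hare): (14, 14) - no unilateral deviation beneficial
Mixed NE: P1 plays Stag with p = 0.75, P2 plays Stag with q = 0.75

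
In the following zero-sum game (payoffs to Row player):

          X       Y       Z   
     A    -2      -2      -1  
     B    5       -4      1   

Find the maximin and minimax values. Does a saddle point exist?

Maximin = -2, Minimax = -2, Saddle: True

Work:
Row minimums: [-2, -4] → maximin = -2
Column maximums: [5, -2, 1] → minimax = -2
Saddle point exists! Game value = -2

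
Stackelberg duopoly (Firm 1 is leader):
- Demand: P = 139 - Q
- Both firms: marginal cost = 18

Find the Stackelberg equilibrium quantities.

q₁* (leader) = 60.5, q₂* (follower) = 30.25

Work:
Follower's reaction: q₂ = (a - c - q₁)/2
Leader substitutes: π₁ = q₁·(a - q₁ - (a-c-q₁)/2 - c)
FOC: q₁* = (139 - 18)/2 = 60.50
Then: q₂* = (139 - 18 - 60.5)/2 = 30.25
Leader has first-mover advantage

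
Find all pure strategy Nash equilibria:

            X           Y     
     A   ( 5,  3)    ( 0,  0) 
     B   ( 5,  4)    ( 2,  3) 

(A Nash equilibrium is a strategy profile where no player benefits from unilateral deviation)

Nash equilibrium: (A, X), (B, X)

Work:
Best responses:
  P1 vs X: payoffs [5, 5] → best response A/B (payoff 5)
  P1 vs Y: payoffs [0, 2] → best response B (payoff 2)
  P2 vs A: payoffs [3, 0] → best response X (payoff 3)
  P2 vs B: payoffs [4, 3] → best response X (payoff 4)
Mutual best responses: (A,X), (B,X) → Nash equilibria.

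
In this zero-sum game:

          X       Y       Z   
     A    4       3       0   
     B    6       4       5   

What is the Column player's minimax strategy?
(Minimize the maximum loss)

Column should play Y, value = 4

Work:
Column player minimizes Row's maximum payoff:
Column X: max payoff to Row = 6
Column Y: max payoff to Row = 4
Column Z: max payoff to Row = 5
Minimum is 4, achieved by column Y.
Minimax strategy: Y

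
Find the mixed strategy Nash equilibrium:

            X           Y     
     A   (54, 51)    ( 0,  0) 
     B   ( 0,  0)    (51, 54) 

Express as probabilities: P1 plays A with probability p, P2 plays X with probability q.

p = 0.5143, q = 0.4857

Work:
Find probabilities that make opponent indifferent:
P2 chooses q to make P1 indifferent between A and B
P1 chooses p to make P2 indifferent between X and Y
Mixed NE: P1 plays (A: 0.5143, B: 0.4857), P2 plays (X: 0.4857, Y: 0.5143)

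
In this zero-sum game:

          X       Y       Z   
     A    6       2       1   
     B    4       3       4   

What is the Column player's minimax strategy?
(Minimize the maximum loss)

Column should play Y, value = 3

Work:
Column player minimizes Row's maximum payoff:
Column X: max payoff to Row = 6
Column Y: max payoff to Row = 3
Column Z: max payoff to Row = 4
Minimum is 3, achieved by column Y.
Minimax strategy: Y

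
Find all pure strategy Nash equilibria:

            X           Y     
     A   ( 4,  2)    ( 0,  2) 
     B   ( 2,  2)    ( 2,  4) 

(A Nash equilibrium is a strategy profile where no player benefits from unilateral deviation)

Nash equilibrium: (A, X), (B, Y)

Work:
Best responses:
  P1 vs X: payoffs [4, 2] → best response A (payoff 4)
  P1 vs Y: payoffs [0, 2] → best response B (payoff 2)
  P2 vs A: payoffs [2, 2] → best response X/Y (payoff 2)
  P2 vs B: payoffs [2, 4] → best response Y (payoff 4)
Mutual best responses: (A,X), (B,Y) → Nash equilibria.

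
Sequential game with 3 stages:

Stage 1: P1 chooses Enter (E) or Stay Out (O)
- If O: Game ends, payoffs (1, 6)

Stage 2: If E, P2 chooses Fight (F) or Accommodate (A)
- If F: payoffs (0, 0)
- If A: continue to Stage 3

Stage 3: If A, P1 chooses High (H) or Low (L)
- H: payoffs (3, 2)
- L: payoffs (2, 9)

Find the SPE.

SPE: (E, A, H); Outcome (3, 2)

Work:
Stage 3: P1 chooses H (3 vs 2)
Stage 2: P2: F->0, A->2 (anticipating H). Choose A
Stage 1: P1: O->1, E->3 (anticipating A, H). Choose E
SPE path: E -> A -> H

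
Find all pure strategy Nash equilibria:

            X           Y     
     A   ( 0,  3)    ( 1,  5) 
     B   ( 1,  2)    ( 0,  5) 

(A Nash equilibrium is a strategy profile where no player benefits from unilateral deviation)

Nash equilibrium: (A, Y)

Work:
Best responses:
  P1 vs X: payoffs [0, 1] → best response B (payoff 1)
  P1 vs Y: payoffs [1, 0] → best response A (payoff 1)
  P2 vs A: payoffs [3, 5] → best response Y (payoff 5)
  P2 vs B: payoffs [2, 5] → best response Y (payoff 5)
Mutual best responses: (A,Y) → Nash equilibria.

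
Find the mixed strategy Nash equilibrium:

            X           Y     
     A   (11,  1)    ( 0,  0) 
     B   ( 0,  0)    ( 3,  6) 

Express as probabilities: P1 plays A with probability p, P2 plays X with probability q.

p = 0.8571, q = 0.2143

Work:
Find probabilities that make opponent indifferent:
P2 chooses q to make P1 indifferent between A and B
P1 chooses p to make P2 indifferent between X and Y
Mixed NE: P1 plays (A: 0.8571, B: 0.1429), P2 plays (X: 0.2143, Y: 0.7857)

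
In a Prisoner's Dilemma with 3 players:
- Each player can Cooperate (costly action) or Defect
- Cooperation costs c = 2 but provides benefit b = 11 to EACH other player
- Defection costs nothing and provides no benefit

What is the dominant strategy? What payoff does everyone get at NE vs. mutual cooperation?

Dominant: Defect; NE payoff = 0; Coop payoff = 20

Work:
Defect dominates (saves cost c = 2, benefit to others is external)
NE: All defect → everyone gets 0
If all cooperate: each receives (2)×11 - 2 = 20
Social dilemma: 20 > 0 but NE gives 0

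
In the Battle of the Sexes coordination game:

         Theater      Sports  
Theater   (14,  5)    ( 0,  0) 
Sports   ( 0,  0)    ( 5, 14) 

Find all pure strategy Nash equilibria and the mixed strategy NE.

Pure NE: (Theater, Theater) and (Sports, Sports); Mixed NE: p = 0.7368, q = 0.2632

Work:
Check pure NE:
(Theater, Theater): (14, 5) - no unilateral deviation beneficial
(Sports, Sports): (5, 14) - no unilateral deviation beneficial
Mixed NE: P1 plays Theater with p = 0.7368, P2 plays Theater with q = 0.2632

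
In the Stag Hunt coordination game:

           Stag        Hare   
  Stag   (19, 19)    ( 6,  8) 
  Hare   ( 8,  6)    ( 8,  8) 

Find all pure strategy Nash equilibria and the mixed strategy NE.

Pure NE: (Stag, Stag) and (Hare, Hare); Mixed NE: p = 0.1538, q = 0.1538

Work:
Check pure NE:
(Stag, Stag): (19, 19) - no unilateral deviation beneficial
(Hare, Hare): (8, 8) - no unilateral deviation beneficial
Mixed NE: P1 plays Stag with p = 0.1538, P2 plays Stag with q = 0.1538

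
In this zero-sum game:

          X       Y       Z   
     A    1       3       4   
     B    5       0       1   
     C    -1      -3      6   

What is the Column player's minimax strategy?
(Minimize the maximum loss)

Column should play Y, value = 3

Work:
Column player minimizes Row's maximum payoff:
Column X: max payoff to Row = 5
Column Y: max payoff to Row = 3
Column Z: max payoff to Row = 6
Minimum is 3, achieved by column Y.
Minimax strategy: Y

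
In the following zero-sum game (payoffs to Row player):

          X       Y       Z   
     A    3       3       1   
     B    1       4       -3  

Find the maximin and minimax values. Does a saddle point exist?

Maximin = 1, Minimax = 1, Saddle: True

Work:
Row minimums: [1, -3] → maximin = 1
Column maximums: [3, 4, 1] → minimax = 1
Saddle point exists! Game value = 1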